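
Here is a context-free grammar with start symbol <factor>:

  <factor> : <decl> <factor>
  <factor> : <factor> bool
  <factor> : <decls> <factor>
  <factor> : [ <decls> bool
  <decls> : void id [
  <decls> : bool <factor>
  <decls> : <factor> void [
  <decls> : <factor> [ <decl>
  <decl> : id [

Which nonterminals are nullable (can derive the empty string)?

No nonterminal has an empty production or an RHS whose symbols are all nullable.

{ } (none)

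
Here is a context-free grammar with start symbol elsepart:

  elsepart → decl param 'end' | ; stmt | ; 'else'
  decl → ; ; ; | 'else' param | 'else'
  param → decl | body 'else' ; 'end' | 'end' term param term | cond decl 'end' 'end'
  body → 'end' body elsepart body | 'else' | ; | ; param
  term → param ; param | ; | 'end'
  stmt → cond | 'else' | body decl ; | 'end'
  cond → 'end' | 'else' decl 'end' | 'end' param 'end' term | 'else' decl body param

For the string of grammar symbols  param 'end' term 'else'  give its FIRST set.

{ 'else', 'end', ; }

Add FIRST(param) = { 'else', 'end', ; }; param is not nullable, stop.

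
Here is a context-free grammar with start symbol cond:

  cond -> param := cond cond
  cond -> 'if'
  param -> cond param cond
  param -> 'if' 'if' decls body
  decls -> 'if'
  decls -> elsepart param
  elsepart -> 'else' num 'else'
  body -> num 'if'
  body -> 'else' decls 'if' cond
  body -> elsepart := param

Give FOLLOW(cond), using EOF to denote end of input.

cond is the start symbol, so EOF ∈ FOLLOW(cond).
In cond -> param := cond cond: add FIRST(cond) = { 'if' }.
In cond -> param := cond cond: cond is at the end, add FOLLOW(cond) = { EOF, 'else', 'if', :=, num }.
In param -> cond param cond: add FIRST(param cond) = { 'if' }.
In param -> cond param cond: cond is at the end, add FOLLOW(param) = { 'else', 'if', :=, num }.
In body -> 'else' decls 'if' cond: cond is at the end, add FOLLOW(body) = { 'else', 'if', :=, num }.
Union: FOLLOW(cond) = { EOF, 'else', 'if', :=, num }.

{ EOF, 'else', 'if', :=, num }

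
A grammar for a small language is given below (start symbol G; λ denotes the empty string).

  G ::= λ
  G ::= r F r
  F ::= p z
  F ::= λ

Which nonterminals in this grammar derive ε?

{ F, G }

Directly nullable (have an λ-production): G, F.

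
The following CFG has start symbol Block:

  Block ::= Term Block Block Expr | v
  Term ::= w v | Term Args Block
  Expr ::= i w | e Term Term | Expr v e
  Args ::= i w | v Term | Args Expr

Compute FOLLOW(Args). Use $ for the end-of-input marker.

In Term ::= Term Args Block: add FIRST(Block) = { v, w }.
In Args ::= Args Expr: add FIRST(Expr) = { e, i }.
Union: FOLLOW(Args) = { e, i, v, w }.

{ e, i, v, w }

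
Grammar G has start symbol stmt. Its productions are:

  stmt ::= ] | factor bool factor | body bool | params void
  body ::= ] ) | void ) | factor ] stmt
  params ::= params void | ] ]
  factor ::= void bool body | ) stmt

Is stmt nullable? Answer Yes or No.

No nonterminal in this grammar is nullable.
No production of stmt has an RHS whose symbols are all nullable, so stmt is not nullable.

No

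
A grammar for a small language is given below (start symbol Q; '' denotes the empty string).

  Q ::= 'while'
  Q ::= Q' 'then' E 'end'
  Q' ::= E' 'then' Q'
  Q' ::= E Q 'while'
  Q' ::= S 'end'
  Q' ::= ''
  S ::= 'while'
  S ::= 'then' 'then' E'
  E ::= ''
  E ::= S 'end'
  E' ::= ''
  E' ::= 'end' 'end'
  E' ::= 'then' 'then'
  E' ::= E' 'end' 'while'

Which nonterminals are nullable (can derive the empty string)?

Directly nullable (have an ''-production): Q', E, E'.
No other nonterminal has a production whose RHS symbols are all nullable.

{ E, E', Q' }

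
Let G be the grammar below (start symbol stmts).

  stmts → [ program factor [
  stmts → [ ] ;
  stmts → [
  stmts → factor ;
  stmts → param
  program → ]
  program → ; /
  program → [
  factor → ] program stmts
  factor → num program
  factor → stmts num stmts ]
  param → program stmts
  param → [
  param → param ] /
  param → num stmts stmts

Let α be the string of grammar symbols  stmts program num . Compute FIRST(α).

Add FIRST(stmts) = { ;, [, ], num }; stmts is not nullable, stop.

{ ;, [, ], num }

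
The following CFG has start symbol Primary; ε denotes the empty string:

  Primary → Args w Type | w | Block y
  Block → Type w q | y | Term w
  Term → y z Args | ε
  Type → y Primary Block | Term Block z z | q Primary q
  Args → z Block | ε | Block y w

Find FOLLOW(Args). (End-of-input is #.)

{ q, w, y }

In Primary → Args w Type: add FIRST(w Type) = { w }.
In Term → y z Args: Args is at the end, add FOLLOW(Term) = { q, w, y }.
Union: FOLLOW(Args) = { q, w, y }.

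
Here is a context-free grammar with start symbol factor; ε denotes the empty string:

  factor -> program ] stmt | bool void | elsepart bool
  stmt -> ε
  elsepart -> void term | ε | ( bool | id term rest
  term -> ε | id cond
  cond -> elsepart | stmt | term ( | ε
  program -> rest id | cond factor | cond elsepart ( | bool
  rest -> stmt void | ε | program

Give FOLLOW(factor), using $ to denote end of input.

factor is the start symbol, so $ ∈ FOLLOW(factor).
In program -> cond factor: factor is at the end, add FOLLOW(program) = { (, ], bool, id, void }.
Union: FOLLOW(factor) = { $, (, ], bool, id, void }.

{ $, (, ], bool, id, void }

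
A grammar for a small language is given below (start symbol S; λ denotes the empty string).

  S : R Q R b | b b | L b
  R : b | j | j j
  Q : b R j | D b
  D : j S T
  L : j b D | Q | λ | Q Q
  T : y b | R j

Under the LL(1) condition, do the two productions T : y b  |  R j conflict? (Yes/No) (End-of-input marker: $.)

No

FIRST(y b) = { y } and FIRST(R j) = { b, j }.
The FIRST sets are disjoint and neither alternative is nullable — no conflict.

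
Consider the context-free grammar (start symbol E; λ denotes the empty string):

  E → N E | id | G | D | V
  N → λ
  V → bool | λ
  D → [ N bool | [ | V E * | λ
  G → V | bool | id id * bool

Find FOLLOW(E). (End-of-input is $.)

E is the start symbol, so $ ∈ FOLLOW(E).
In E → N E: E is at the end, add FOLLOW(E) = { $, * }.
In D → V E *: add FIRST(*) = { * }.
Union: FOLLOW(E) = { $, * }.

{ $, * }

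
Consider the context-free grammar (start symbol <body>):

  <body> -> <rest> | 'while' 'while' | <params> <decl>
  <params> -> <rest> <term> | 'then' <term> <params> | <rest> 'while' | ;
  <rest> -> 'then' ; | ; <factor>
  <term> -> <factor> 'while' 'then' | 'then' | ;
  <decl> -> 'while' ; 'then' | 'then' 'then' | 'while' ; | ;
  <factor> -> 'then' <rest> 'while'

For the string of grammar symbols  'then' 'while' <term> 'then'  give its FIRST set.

'then' is a terminal; add {'then'} and stop.

{ 'then' }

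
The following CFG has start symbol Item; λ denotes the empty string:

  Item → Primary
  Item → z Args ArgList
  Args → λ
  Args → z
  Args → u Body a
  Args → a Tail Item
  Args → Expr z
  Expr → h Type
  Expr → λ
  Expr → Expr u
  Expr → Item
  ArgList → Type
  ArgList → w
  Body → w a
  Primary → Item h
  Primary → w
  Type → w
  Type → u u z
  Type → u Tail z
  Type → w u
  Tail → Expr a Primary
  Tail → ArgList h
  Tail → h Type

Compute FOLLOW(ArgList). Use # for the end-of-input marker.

{ #, a, h, u, w, z }

In Item → z Args ArgList: ArgList is at the end, add FOLLOW(Item) = { #, a, h, u, w, z }.
In Tail → ArgList h: add FIRST(h) = { h }.
Union: FOLLOW(ArgList) = { #, a, h, u, w, z }.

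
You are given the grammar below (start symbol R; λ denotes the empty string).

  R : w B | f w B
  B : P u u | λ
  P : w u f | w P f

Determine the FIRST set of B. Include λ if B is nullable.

From B : P u u: add FIRST(P) = { w }.
B : λ contributes λ.
Union: FIRST(B) = { w, λ }.

{ w, λ }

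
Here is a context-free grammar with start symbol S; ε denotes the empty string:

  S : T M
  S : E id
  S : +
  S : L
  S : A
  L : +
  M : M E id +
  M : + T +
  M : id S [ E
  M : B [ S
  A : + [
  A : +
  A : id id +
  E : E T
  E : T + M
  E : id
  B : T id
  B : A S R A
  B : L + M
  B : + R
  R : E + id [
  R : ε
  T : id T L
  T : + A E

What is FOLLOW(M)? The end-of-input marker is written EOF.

In S : T M: M is at the end, add FOLLOW(S) = { EOF, +, [, id }.
In M : M E id +: add FIRST(E id +) = { +, id }.
In E : T + M: M is at the end, add FOLLOW(E) = { EOF, +, [, id }.
In B : L + M: M is at the end, add FOLLOW(B) = { [ }.
Union: FOLLOW(M) = { EOF, +, [, id }.

{ EOF, +, [, id }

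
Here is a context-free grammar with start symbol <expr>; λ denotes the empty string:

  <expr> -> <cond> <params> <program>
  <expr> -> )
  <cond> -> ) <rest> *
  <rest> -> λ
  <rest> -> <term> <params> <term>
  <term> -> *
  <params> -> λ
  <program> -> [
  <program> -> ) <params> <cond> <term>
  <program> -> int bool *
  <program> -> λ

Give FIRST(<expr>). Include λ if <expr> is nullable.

From <expr> -> <cond> <params> <program>: add FIRST(<cond>) = { ) }.
<expr> -> ) contributes {)}.
Union: FIRST(<expr>) = { ) }.

{ ) }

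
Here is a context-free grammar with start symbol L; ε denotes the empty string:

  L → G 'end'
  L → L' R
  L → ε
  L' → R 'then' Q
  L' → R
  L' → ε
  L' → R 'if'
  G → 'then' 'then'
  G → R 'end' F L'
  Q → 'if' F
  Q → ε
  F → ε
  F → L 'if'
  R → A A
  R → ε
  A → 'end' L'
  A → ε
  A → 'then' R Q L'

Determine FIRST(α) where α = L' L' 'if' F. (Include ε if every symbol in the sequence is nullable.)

Add FIRST(L')\{ε} = { 'end', 'if', 'then' }; L' is nullable, continue.
Add FIRST(L')\{ε} = { 'end', 'if', 'then' }; L' is nullable, continue.
'if' is a terminal; add {'if'} and stop.

{ 'end', 'if', 'then' }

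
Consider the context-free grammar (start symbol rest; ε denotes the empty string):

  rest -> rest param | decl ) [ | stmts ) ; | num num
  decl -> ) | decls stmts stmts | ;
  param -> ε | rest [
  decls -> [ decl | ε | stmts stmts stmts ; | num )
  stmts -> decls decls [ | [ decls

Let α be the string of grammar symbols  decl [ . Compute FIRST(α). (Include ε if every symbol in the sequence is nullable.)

{ ), ;, [, num }

Add FIRST(decl) = { ), ;, [, num }; decl is not nullable, stop.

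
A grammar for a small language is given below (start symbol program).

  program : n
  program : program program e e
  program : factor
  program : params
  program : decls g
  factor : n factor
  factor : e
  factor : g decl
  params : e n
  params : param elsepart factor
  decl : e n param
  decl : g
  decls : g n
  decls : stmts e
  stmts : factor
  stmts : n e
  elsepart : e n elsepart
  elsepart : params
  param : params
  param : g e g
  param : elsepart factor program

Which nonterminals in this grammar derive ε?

{ } (none)

No nonterminal has an empty production or an RHS whose symbols are all nullable.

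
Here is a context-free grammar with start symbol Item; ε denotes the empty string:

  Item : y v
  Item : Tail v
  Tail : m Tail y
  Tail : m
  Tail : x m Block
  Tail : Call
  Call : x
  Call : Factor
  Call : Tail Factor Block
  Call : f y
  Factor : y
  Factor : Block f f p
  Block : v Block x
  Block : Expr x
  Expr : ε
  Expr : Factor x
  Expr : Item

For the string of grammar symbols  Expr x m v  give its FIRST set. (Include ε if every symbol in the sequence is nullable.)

Add FIRST(Expr)\{ε} = { f, m, v, x, y }; Expr is nullable, continue.
x is a terminal; add {x} and stop.

{ f, m, v, x, y }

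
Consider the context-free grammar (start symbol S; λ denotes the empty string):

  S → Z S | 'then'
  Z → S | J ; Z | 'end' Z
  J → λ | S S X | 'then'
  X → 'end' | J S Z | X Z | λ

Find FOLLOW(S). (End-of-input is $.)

{ $, 'end', 'then', ; }

S is the start symbol, so $ ∈ FOLLOW(S).
In S → Z S: S is at the end, add FOLLOW(S) = { $, 'end', 'then', ; }.
In Z → S: S is at the end, add FOLLOW(Z) = { 'end', 'then', ; }.
In J → S S X: add FIRST(S X) = { 'end', 'then', ; }.
In J → S S X: add FIRST(X)\{λ} = { 'end', 'then', ; }.
  Since X is nullable, also add FOLLOW(J) = { 'end', 'then', ; }.
In X → J S Z: add FIRST(Z) = { 'end', 'then', ; }.
Union: FOLLOW(S) = { $, 'end', 'then', ; }.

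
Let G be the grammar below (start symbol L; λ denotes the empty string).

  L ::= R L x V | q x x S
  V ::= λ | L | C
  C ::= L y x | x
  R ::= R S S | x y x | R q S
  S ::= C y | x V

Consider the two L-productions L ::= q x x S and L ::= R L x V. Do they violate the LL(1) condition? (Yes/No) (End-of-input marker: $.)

No

FIRST(q x x S) = { q } and FIRST(R L x V) = { x }.
The FIRST sets are disjoint and neither alternative is nullable — no conflict.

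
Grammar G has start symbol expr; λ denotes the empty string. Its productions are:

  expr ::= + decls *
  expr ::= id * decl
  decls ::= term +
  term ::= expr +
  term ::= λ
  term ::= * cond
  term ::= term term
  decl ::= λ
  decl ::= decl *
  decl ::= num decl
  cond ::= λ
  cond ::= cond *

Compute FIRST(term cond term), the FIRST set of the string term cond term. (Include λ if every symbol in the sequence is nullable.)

{ *, +, id, λ }

Add FIRST(term)\{λ} = { *, +, id }; term is nullable, continue.
Add FIRST(cond)\{λ} = { * }; cond is nullable, continue.
Add FIRST(term)\{λ} = { *, +, id }; term is nullable, continue.
Every symbol is nullable, so include λ.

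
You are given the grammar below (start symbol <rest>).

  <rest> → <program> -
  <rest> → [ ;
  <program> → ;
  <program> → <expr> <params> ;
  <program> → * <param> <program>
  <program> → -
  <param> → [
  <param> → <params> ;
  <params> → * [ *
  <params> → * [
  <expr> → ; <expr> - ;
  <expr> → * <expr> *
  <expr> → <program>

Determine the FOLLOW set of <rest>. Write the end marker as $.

{ $ }

<rest> is the start symbol, so $ ∈ FOLLOW(<rest>).
Union: FOLLOW(<rest>) = { $ }.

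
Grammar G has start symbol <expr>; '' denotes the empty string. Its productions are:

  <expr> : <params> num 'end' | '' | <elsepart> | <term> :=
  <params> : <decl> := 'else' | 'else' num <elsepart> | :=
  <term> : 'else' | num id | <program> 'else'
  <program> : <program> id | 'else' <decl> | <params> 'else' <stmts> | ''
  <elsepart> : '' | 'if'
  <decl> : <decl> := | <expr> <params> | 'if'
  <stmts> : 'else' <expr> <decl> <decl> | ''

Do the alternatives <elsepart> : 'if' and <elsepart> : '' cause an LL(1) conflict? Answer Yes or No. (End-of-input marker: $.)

Yes

FIRST('if') = { 'if' } and FIRST('') = { '' }.
The second alternative is nullable and FOLLOW(<elsepart>) = { $, 'else', 'if', :=, id, num } shares 'if' with FIRST of the first — conflict.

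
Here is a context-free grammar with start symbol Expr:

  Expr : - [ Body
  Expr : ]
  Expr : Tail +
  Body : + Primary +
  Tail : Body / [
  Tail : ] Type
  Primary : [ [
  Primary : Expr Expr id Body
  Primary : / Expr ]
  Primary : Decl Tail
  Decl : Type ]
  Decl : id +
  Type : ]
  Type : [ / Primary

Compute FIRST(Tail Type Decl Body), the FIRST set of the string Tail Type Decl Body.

Add FIRST(Tail) = { +, ] }; Tail is not nullable, stop.

{ +, ] }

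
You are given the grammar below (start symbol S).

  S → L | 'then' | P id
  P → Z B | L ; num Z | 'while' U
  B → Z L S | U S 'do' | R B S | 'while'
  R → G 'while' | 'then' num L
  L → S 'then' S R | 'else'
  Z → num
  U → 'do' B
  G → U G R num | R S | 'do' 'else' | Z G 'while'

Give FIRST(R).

{ 'do', 'then', num }

From R → G 'while': add FIRST(G) = { 'do', 'then', num }.
R → 'then' num L contributes {'then'}.
Union: FIRST(R) = { 'do', 'then', num }.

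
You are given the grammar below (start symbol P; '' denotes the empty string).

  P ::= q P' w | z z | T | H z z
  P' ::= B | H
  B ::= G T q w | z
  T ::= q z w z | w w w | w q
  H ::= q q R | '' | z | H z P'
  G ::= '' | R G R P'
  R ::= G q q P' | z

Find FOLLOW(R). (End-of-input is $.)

In H ::= q q R: R is at the end, add FOLLOW(H) = { q, w, z }.
In G ::= R G R P': add FIRST(G R P') = { q, z }.
In G ::= R G R P': add FIRST(P')\{''} = { q, w, z }.
  Since P' is nullable, also add FOLLOW(G) = { q, w, z }.
Union: FOLLOW(R) = { q, w, z }.

{ q, w, z }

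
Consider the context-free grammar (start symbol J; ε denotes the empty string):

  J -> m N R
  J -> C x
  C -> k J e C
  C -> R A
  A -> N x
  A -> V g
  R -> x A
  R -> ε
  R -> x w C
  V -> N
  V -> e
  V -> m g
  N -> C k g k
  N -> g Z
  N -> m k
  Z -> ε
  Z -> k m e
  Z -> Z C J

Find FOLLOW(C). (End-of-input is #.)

In J -> C x: add FIRST(x) = { x }.
In C -> k J e C: C is at the end, add FOLLOW(C) = { #, e, g, k, m, x }.
In R -> x w C: C is at the end, add FOLLOW(R) = { #, e, g, k, m, x }.
In N -> C k g k: add FIRST(k g k) = { k }.
In Z -> Z C J: add FIRST(J) = { e, g, k, m, x }.
Union: FOLLOW(C) = { #, e, g, k, m, x }.

{ #, e, g, k, m, x }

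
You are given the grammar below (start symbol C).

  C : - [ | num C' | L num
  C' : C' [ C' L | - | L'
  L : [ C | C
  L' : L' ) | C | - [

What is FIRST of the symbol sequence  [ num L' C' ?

{ [ }

[ is a terminal; add {[} and stop.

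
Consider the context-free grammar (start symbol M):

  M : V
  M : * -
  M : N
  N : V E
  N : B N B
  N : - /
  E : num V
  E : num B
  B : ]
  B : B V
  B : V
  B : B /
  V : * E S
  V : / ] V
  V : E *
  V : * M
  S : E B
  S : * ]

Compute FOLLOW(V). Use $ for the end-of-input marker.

In M : V: V is at the end, add FOLLOW(M) = { $, *, -, /, ], num }.
In N : V E: add FIRST(E) = { num }.
In E : num V: V is at the end, add FOLLOW(E) = { $, *, -, /, ], num }.
In B : B V: V is at the end, add FOLLOW(B) = { $, *, -, /, ], num }.
In B : V: V is at the end, add FOLLOW(B) = { $, *, -, /, ], num }.
In V : / ] V: V is at the end, add FOLLOW(V) = { $, *, -, /, ], num }.
Union: FOLLOW(V) = { $, *, -, /, ], num }.

{ $, *, -, /, ], num }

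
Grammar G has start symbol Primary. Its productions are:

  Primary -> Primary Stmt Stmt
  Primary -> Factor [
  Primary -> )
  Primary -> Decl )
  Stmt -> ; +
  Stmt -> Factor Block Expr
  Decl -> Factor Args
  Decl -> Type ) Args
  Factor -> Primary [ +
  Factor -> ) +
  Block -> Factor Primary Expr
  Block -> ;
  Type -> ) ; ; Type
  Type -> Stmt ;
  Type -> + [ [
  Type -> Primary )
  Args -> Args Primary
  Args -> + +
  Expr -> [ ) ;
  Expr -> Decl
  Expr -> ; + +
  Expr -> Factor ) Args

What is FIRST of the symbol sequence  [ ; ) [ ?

{ [ }

[ is a terminal; add {[} and stop.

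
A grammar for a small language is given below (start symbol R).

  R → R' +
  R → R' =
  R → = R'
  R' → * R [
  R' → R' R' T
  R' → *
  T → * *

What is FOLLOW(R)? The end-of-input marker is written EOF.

R is the start symbol, so EOF ∈ FOLLOW(R).
In R' → * R [: add FIRST([) = { [ }.
Union: FOLLOW(R) = { EOF, [ }.

{ EOF, [ }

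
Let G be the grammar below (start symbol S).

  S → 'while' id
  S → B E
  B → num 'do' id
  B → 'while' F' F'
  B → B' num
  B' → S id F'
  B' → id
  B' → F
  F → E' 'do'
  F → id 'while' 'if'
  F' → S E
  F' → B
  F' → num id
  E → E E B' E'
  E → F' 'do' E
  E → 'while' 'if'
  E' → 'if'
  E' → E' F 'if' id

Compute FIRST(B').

{ 'if', 'while', id, num }

From B' → S id F': add FIRST(S) = { 'if', 'while', id, num }.
B' → id contributes {id}.
From B' → F: add FIRST(F) = { 'if', id }.
Union: FIRST(B') = { 'if', 'while', id, num }.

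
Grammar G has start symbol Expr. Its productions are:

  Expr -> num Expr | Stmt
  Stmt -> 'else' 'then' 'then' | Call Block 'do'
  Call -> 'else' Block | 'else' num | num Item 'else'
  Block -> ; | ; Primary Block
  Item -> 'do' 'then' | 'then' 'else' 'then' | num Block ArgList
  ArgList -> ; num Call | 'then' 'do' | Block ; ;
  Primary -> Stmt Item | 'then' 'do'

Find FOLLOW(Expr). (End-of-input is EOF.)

Expr is the start symbol, so EOF ∈ FOLLOW(Expr).
In Expr -> num Expr: Expr is at the end, add FOLLOW(Expr) = { EOF }.
Union: FOLLOW(Expr) = { EOF }.

{ EOF }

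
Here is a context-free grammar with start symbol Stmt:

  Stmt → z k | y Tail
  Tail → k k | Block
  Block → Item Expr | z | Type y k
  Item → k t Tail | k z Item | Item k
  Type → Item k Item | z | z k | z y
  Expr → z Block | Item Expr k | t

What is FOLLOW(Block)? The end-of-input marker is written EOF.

In Tail → Block: Block is at the end, add FOLLOW(Tail) = { EOF, k, t, y, z }.
In Expr → z Block: Block is at the end, add FOLLOW(Expr) = { EOF, k, t, y, z }.
Union: FOLLOW(Block) = { EOF, k, t, y, z }.

{ EOF, k, t, y, z }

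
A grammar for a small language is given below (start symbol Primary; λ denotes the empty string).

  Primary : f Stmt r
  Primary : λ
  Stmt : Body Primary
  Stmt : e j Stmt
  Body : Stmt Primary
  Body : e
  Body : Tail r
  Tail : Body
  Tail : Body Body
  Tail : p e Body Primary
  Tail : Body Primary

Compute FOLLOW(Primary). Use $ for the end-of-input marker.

Primary is the start symbol, so $ ∈ FOLLOW(Primary).
In Stmt : Body Primary: Primary is at the end, add FOLLOW(Stmt) = { e, f, p, r }.
In Body : Stmt Primary: Primary is at the end, add FOLLOW(Body) = { e, f, p, r }.
In Tail : p e Body Primary: Primary is at the end, add FOLLOW(Tail) = { r }.
In Tail : Body Primary: Primary is at the end, add FOLLOW(Tail) = { r }.
Union: FOLLOW(Primary) = { $, e, f, p, r }.

{ $, e, f, p, r }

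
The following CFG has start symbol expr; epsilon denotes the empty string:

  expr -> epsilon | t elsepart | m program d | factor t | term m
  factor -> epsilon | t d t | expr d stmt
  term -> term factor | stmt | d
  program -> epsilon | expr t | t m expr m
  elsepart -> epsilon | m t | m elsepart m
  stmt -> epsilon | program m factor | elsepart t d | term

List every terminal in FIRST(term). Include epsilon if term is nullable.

From term -> term factor: term, factor nullable, take FIRST(term) ∪ FIRST(factor) = { d, m, t }; also epsilon since the whole RHS is nullable.
From term -> stmt: add FIRST(stmt) = { d, m, t, epsilon } (including epsilon since stmt is nullable).
term -> d contributes {d}.
Union: FIRST(term) = { d, m, t, epsilon }.

{ d, m, t, epsilon }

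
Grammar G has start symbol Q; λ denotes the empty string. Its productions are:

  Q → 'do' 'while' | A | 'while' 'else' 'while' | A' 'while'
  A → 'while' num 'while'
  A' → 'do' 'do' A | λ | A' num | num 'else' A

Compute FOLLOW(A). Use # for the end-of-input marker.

{ #, 'while', num }

In Q → A: A is at the end, add FOLLOW(Q) = { # }.
In A' → 'do' 'do' A: A is at the end, add FOLLOW(A') = { 'while', num }.
In A' → num 'else' A: A is at the end, add FOLLOW(A') = { 'while', num }.
Union: FOLLOW(A) = { #, 'while', num }.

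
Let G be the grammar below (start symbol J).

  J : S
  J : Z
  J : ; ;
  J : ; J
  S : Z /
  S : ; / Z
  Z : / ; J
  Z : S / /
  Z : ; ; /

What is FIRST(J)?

From J : S: add FIRST(S) = { /, ; }.
From J : Z: add FIRST(Z) = { /, ; }.
J : ; ; contributes {;}.
J : ; J contributes {;}.
Union: FIRST(J) = { /, ; }.

{ /, ; }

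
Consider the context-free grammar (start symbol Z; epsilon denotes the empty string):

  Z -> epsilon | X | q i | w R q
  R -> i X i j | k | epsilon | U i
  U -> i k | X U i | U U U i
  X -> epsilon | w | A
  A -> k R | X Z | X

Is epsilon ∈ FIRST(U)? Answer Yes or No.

No

Nullable nonterminals: A, R, X, Z.
No production of U has an RHS whose symbols are all nullable, so U is not nullable.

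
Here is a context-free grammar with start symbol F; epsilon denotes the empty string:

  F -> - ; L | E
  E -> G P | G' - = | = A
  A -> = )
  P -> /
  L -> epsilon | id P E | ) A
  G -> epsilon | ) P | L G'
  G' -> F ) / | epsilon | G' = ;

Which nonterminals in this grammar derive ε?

{ G, G', L }

Directly nullable (have an epsilon-production): L, G, G'.
No other nonterminal has a production whose RHS symbols are all nullable.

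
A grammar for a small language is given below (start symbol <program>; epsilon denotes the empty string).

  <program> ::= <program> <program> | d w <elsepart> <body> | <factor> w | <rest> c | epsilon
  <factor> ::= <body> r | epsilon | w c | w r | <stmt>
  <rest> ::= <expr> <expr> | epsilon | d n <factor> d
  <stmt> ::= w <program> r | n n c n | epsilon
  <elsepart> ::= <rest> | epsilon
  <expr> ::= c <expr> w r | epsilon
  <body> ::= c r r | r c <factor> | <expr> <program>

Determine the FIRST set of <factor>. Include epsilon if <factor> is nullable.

{ c, d, n, r, w, epsilon }

From <factor> ::= <body> r: <body> nullable, take FIRST(<body>) ∪ {r} = { c, d, n, r, w }.
<factor> ::= epsilon contributes epsilon.
<factor> ::= w c contributes {w}.
<factor> ::= w r contributes {w}.
From <factor> ::= <stmt>: add FIRST(<stmt>) = { n, w, epsilon } (including epsilon since <stmt> is nullable).
Union: FIRST(<factor>) = { c, d, n, r, w, epsilon }.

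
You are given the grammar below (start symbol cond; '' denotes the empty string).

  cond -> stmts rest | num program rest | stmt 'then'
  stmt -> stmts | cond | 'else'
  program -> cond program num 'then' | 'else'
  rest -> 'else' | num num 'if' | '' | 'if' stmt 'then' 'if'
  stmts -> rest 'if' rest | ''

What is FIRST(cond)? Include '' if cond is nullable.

From cond -> stmts rest: stmts, rest nullable, take FIRST(stmts) ∪ FIRST(rest) = { 'else', 'if', num }; also '' since the whole RHS is nullable.
cond -> num program rest contributes {num}.
From cond -> stmt 'then': stmt nullable, take FIRST(stmt) ∪ {'then'} = { 'else', 'if', 'then', num }.
Union: FIRST(cond) = { 'else', 'if', 'then', num, '' }.

{ 'else', 'if', 'then', num, '' }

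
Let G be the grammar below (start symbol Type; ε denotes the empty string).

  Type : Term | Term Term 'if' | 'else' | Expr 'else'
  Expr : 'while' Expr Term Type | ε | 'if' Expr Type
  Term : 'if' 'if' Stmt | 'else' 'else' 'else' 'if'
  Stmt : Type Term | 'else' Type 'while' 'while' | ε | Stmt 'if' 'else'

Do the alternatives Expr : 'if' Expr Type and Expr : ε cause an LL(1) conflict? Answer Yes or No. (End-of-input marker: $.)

Yes

FIRST('if' Expr Type) = { 'if' } and FIRST(ε) = { ε }.
The second alternative is nullable and FOLLOW(Expr) = { 'else', 'if', 'while' } shares 'if' with FIRST of the first — conflict.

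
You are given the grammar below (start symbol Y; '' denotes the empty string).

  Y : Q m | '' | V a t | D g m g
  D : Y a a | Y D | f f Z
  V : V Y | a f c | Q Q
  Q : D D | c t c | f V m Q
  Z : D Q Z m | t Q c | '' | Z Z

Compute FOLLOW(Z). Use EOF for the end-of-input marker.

In D : f f Z: Z is at the end, add FOLLOW(D) = { a, c, f, g, m, t }.
In Z : D Q Z m: add FIRST(m) = { m }.
In Z : Z Z: add FIRST(Z)\{''} = { a, c, f, t }.
  Since Z is nullable, also add FOLLOW(Z) = { a, c, f, g, m, t }.
In Z : Z Z: Z is at the end, add FOLLOW(Z) = { a, c, f, g, m, t }.
Union: FOLLOW(Z) = { a, c, f, g, m, t }.

{ a, c, f, g, m, t }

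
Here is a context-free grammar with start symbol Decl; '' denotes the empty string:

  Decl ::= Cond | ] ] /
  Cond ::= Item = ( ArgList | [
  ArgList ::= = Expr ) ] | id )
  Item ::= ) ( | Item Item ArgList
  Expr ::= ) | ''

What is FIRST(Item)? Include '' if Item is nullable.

Item ::= ) ( contributes {)}.
From Item ::= Item Item ArgList: add FIRST(Item) = { ) }.
Union: FIRST(Item) = { ) }.

{ ) }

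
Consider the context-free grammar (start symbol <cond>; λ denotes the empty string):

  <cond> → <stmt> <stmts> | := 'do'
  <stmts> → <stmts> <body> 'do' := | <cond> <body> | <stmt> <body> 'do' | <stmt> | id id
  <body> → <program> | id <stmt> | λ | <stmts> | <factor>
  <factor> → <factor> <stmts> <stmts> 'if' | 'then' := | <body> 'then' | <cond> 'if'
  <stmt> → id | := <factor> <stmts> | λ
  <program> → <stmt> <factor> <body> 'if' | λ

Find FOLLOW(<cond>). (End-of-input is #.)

<cond> is the start symbol, so # ∈ FOLLOW(<cond>).
In <stmts> → <cond> <body>: add FIRST(<body>)\{λ} = { 'do', 'if', 'then', :=, id }.
  Since <body> is nullable, also add FOLLOW(<stmts>) = { #, 'do', 'if', 'then', :=, id }.
In <factor> → <cond> 'if': add FIRST('if') = { 'if' }.
Union: FOLLOW(<cond>) = { #, 'do', 'if', 'then', :=, id }.

{ #, 'do', 'if', 'then', :=, id }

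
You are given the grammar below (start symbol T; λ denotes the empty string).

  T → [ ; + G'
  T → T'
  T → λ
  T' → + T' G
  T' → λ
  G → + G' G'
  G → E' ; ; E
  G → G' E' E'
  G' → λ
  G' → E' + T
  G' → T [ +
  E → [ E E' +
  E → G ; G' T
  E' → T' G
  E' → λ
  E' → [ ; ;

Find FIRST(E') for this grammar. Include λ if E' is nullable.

{ +, ;, [, λ }

From E' → T' G: T', G nullable, take FIRST(T') ∪ FIRST(G) = { +, ;, [ }; also λ since the whole RHS is nullable.
E' → λ contributes λ.
E' → [ ; ; contributes {[}.
Union: FIRST(E') = { +, ;, [, λ }.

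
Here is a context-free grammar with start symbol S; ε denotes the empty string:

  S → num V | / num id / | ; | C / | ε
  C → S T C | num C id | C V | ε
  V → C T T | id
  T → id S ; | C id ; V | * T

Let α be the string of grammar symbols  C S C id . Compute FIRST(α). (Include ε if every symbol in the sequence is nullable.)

Add FIRST(C)\{ε} = { *, /, ;, id, num }; C is nullable, continue.
Add FIRST(S)\{ε} = { *, /, ;, id, num }; S is nullable, continue.
Add FIRST(C)\{ε} = { *, /, ;, id, num }; C is nullable, continue.
id is a terminal; add {id} and stop.

{ *, /, ;, id, num }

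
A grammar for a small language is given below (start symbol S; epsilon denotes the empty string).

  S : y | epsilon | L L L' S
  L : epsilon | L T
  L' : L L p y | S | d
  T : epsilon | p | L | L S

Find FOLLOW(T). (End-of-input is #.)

{ #, d, p, y }

In L : L T: T is at the end, add FOLLOW(L) = { #, d, p, y }.
Union: FOLLOW(T) = { #, d, p, y }.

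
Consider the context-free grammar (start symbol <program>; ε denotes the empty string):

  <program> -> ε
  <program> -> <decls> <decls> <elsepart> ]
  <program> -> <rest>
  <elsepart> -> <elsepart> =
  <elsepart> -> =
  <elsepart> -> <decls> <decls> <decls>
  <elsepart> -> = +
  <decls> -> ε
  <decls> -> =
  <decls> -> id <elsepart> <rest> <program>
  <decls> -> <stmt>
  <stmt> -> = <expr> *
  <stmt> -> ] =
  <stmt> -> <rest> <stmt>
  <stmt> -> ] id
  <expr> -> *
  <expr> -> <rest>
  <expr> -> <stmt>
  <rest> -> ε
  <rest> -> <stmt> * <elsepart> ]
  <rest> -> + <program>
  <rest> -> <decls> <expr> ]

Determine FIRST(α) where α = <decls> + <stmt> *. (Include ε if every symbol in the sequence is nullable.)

Add FIRST(<decls>)\{ε} = { *, +, =, ], id }; <decls> is nullable, continue.
+ is a terminal; add {+} and stop.

{ *, +, =, ], id }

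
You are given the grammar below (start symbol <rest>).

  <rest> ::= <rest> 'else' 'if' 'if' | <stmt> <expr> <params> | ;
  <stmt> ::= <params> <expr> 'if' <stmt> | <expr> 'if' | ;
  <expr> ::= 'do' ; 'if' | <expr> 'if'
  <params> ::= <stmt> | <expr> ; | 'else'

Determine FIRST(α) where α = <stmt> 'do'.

{ 'do', 'else', ; }

Add FIRST(<stmt>) = { 'do', 'else', ; }; <stmt> is not nullable, stop.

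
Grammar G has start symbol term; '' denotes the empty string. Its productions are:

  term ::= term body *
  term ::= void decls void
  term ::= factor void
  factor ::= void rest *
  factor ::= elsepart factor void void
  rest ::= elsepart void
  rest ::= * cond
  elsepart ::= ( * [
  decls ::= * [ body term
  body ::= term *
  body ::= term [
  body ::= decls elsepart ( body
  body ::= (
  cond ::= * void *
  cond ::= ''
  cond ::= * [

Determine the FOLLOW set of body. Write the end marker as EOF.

{ (, *, void }

In term ::= term body *: add FIRST(*) = { * }.
In decls ::= * [ body term: add FIRST(term) = { (, void }.
In body ::= decls elsepart ( body: body is at the end, add FOLLOW(body) = { (, *, void }.
Union: FOLLOW(body) = { (, *, void }.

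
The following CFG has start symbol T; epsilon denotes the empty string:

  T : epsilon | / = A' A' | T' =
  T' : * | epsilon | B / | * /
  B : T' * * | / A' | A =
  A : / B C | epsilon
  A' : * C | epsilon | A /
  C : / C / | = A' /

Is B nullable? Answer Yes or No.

Nullable nonterminals: A, A', T, T'.
No production of B has an RHS whose symbols are all nullable, so B is not nullable.

No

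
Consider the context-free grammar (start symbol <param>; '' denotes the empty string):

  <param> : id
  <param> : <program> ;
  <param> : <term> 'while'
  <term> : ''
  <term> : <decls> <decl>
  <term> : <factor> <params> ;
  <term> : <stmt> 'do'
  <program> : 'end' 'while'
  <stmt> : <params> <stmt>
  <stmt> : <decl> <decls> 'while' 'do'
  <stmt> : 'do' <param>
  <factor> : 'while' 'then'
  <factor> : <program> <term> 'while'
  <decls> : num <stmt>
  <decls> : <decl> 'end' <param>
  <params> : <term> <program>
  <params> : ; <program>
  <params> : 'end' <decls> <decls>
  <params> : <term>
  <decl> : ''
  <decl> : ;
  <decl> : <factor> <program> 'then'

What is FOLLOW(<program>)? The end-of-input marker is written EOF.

In <param> : <program> ;: add FIRST(;) = { ; }.
In <factor> : <program> <term> 'while': add FIRST(<term> 'while') = { 'do', 'end', 'while', ;, num }.
In <params> : <term> <program>: <program> is at the end, add FOLLOW(<params>) = { 'do', 'end', 'while', ;, num }.
In <params> : ; <program>: <program> is at the end, add FOLLOW(<params>) = { 'do', 'end', 'while', ;, num }.
In <decl> : <factor> <program> 'then': add FIRST('then') = { 'then' }.
Union: FOLLOW(<program>) = { 'do', 'end', 'then', 'while', ;, num }.

{ 'do', 'end', 'then', 'while', ;, num }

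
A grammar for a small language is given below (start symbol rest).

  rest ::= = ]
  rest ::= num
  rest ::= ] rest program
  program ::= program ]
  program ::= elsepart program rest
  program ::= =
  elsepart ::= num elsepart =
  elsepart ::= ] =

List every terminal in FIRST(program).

{ =, ], num }

From program ::= program ]: add FIRST(program) = { =, ], num }.
From program ::= elsepart program rest: add FIRST(elsepart) = { ], num }.
program ::= = contributes {=}.
Union: FIRST(program) = { =, ], num }.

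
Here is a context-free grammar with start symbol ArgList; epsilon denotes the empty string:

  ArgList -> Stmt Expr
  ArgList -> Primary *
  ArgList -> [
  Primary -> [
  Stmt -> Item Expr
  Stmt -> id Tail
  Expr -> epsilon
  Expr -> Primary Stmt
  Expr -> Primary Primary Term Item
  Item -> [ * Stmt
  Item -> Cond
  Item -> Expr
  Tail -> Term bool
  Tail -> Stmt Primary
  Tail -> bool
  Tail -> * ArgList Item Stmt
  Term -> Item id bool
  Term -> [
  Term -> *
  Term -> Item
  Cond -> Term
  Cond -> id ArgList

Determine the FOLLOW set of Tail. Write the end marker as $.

In Stmt -> id Tail: Tail is at the end, add FOLLOW(Stmt) = { $, *, [, bool, id }.
Union: FOLLOW(Tail) = { $, *, [, bool, id }.

{ $, *, [, bool, id }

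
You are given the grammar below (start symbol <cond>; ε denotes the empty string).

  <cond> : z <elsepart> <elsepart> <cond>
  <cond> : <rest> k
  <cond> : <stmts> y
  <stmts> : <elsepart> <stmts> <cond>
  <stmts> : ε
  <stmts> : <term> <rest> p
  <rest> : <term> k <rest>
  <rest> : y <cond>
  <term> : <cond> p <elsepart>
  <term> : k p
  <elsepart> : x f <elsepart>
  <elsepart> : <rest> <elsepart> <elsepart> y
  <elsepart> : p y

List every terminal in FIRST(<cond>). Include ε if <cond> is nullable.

<cond> : z <elsepart> <elsepart> <cond> contributes {z}.
From <cond> : <rest> k: add FIRST(<rest>) = { k, p, x, y, z }.
From <cond> : <stmts> y: <stmts> nullable, take FIRST(<stmts>) ∪ {y} = { k, p, x, y, z }.
Union: FIRST(<cond>) = { k, p, x, y, z }.

{ k, p, x, y, z }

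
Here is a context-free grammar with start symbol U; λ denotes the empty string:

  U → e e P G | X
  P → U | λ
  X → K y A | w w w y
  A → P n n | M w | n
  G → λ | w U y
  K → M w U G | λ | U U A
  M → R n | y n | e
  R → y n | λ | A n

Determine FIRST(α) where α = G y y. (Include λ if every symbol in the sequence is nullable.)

{ w, y }

Add FIRST(G)\{λ} = { w }; G is nullable, continue.
y is a terminal; add {y} and stop.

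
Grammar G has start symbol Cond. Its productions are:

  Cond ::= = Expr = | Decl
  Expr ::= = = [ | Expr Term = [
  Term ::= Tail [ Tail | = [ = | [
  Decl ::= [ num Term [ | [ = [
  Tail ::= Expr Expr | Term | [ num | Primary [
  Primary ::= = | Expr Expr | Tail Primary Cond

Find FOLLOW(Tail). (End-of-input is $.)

In Term ::= Tail [ Tail: add FIRST([ Tail) = { [ }.
In Term ::= Tail [ Tail: Tail is at the end, add FOLLOW(Term) = { =, [ }.
In Primary ::= Tail Primary Cond: add FIRST(Primary Cond) = { =, [ }.
Union: FOLLOW(Tail) = { =, [ }.

{ =, [ }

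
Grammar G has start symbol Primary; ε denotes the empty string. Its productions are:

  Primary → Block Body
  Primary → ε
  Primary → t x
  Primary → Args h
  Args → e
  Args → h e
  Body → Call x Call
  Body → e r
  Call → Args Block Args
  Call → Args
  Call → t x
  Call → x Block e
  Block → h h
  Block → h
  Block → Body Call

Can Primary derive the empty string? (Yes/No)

Yes

Primary has an ε-production, so Primary ⇒ ε.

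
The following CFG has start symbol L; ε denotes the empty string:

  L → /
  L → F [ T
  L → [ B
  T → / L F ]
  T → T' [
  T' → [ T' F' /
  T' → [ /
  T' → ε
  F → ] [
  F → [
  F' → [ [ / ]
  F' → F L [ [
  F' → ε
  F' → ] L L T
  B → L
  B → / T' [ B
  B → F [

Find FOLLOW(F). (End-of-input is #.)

{ /, [, ] }

In L → F [ T: add FIRST([ T) = { [ }.
In T → / L F ]: add FIRST(]) = { ] }.
In F' → F L [ [: add FIRST(L [ [) = { /, [, ] }.
In B → F [: add FIRST([) = { [ }.
Union: FOLLOW(F) = { /, [, ] }.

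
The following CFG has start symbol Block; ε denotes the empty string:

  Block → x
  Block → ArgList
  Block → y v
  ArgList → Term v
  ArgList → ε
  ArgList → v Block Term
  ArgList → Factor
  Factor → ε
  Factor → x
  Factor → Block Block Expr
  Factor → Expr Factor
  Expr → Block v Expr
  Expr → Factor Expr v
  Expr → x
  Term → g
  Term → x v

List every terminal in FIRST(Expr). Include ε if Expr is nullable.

From Expr → Block v Expr: Block nullable, take FIRST(Block) ∪ {v} = { g, v, x, y }.
From Expr → Factor Expr v: Factor nullable, take FIRST(Factor) ∪ FIRST(Expr) = { g, v, x, y }.
Expr → x contributes {x}.
Union: FIRST(Expr) = { g, v, x, y }.

{ g, v, x, y }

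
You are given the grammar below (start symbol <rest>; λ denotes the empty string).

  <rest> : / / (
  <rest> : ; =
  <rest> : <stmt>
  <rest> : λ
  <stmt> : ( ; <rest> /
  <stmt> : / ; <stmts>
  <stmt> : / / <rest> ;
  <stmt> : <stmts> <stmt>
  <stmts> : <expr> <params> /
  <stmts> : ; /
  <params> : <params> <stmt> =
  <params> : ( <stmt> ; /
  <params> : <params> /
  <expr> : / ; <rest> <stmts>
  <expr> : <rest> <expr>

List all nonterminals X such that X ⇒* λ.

{ <rest> }

Directly nullable (have an λ-production): <rest>.
No other nonterminal has a production whose RHS symbols are all nullable.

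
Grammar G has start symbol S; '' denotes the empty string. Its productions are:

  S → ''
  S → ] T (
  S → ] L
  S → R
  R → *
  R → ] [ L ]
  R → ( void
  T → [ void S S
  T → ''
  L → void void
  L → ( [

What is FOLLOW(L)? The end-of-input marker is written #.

In S → ] L: L is at the end, add FOLLOW(S) = { #, (, *, ] }.
In R → ] [ L ]: add FIRST(]) = { ] }.
Union: FOLLOW(L) = { #, (, *, ] }.

{ #, (, *, ] }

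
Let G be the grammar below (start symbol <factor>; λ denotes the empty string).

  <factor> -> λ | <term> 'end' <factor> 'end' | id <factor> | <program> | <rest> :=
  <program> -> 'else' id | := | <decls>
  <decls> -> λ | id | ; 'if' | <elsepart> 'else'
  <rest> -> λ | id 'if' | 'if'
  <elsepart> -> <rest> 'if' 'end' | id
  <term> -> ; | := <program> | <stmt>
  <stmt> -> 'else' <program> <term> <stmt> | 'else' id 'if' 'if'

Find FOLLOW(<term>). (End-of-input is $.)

{ 'else', 'end' }

In <factor> -> <term> 'end' <factor> 'end': add FIRST('end' <factor> 'end') = { 'end' }.
In <stmt> -> 'else' <program> <term> <stmt>: add FIRST(<stmt>) = { 'else' }.
Union: FOLLOW(<term>) = { 'else', 'end' }.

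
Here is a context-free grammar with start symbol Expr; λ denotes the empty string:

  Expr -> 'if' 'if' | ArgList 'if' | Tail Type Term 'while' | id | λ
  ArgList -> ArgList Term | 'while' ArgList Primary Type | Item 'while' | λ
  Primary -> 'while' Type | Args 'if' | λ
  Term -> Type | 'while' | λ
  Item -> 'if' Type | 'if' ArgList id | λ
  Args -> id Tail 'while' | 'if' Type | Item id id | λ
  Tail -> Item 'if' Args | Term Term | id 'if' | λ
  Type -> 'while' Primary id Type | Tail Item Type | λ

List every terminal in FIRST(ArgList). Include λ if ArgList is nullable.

{ 'if', 'while', id, λ }

From ArgList -> ArgList Term: ArgList, Term nullable, take FIRST(ArgList) ∪ FIRST(Term) = { 'if', 'while', id }; also λ since the whole RHS is nullable.
ArgList -> 'while' ArgList Primary Type contributes {'while'}.
From ArgList -> Item 'while': Item nullable, take FIRST(Item) ∪ {'while'} = { 'if', 'while' }.
ArgList -> λ contributes λ.
Union: FIRST(ArgList) = { 'if', 'while', id, λ }.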